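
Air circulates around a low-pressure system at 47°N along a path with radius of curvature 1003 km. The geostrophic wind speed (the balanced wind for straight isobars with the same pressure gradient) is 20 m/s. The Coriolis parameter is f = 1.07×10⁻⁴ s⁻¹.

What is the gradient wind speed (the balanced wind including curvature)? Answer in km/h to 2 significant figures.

Around a low, centrifugal force acts outward with Coriolis, so pressure-gradient force balances both:
(1/ρ)|∂P/∂n| = fV + V²/R  →  V² + fR·V − fR·V_g = 0
With fR = 1.07×10⁻⁴ × 1003×10³ m = 107 m/s:
V = [−fR + √((fR)² + 4 fR V_g)]/2 = [−107 + √(107² + 4×107×20)]/2 = 17.2 m/s
Subgeostrophic (V < V_g = 20 m/s), as expected around a low.
Converting: 17.2 m/s × 3.6 = 62 km/h

62 km/h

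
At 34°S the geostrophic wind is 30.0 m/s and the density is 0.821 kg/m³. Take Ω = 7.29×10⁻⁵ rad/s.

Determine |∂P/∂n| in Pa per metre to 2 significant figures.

Coriolis parameter at 34°S:
f = 2Ω sin φ = 2 × 7.29×10⁻⁵ × sin 34° = 8.15×10⁻⁵ s⁻¹
Geostrophic balance rearranged: |∂P/∂n| = f ρ V_g
|∂P/∂n| = 8.15×10⁻⁵ × 0.821 × 30.0 = 2.01×10⁻³ Pa/m

2.0×10⁻³ Pa/m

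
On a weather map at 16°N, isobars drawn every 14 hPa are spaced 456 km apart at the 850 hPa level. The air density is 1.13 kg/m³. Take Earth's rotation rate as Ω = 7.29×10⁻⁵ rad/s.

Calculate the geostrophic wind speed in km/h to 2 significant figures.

Coriolis parameter at 16°N:
f = 2Ω sin φ = 2 × 7.29×10⁻⁵ × sin 16° = 4.02×10⁻⁵ s⁻¹
Pressure gradient: |∂P/∂n| = 1400 Pa / 456000 m = 3.07×10⁻³ Pa/m
Geostrophic balance (pressure-gradient force = Coriolis force):
V_g = (1/(fρ)) |∂P/∂n| = 3.07×10⁻³ / (4.02×10⁻⁵ × 1.13) = 67.6 m/s
Converting: 67.6 m/s × 3.6 = 240 km/h

240 km/h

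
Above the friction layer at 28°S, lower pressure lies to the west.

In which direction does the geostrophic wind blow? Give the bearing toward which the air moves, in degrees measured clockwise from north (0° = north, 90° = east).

180°

The pressure-gradient force points toward the west (bearing 270°).
Geostrophic balance: in the Southern Hemisphere the Coriolis force deflects motion to the left, so the geostrophic wind blows 90° to the left of the pressure-gradient force (low pressure on the right).
Rotating 270° by 90° counterclockwise gives 180° — the wind blows toward the south.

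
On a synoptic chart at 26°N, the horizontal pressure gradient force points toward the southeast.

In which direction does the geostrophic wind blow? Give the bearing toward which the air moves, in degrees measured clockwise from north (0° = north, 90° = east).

225°

The pressure-gradient force points toward the southeast (bearing 135°).
Geostrophic balance: in the Northern Hemisphere the Coriolis force deflects motion to the right, so the geostrophic wind blows 90° to the right of the pressure-gradient force (low pressure on the left).
Rotating 135° by 90° clockwise gives 225° — the wind blows toward the southwest.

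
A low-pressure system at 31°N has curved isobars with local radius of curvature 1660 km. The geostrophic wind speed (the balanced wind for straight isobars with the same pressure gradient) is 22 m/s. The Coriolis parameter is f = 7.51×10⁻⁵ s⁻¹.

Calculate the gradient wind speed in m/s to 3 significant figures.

Around a low, centrifugal force acts outward with Coriolis, so pressure-gradient force balances both:
(1/ρ)|∂P/∂n| = fV + V²/R  →  V² + fR·V − fR·V_g = 0
With fR = 7.51×10⁻⁵ × 1660×10³ m = 125 m/s:
V = [−fR + √((fR)² + 4 fR V_g)]/2 = [−125 + √(125² + 4×125×22)]/2 = 19.1 m/s
Subgeostrophic (V < V_g = 22 m/s), as expected around a low.

19.1 m/s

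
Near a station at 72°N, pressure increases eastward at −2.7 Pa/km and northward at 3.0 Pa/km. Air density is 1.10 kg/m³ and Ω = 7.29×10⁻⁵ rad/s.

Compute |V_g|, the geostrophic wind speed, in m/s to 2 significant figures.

26 m/s

Coriolis parameter at 72°N:
f = 2Ω sin φ = 2 × 7.29×10⁻⁵ × sin 72° = 1.39×10⁻⁴ s⁻¹
Component geostrophic relations (x east, y north):
u_g = −(1/(fρ)) ∂P/∂y,  v_g = (1/(fρ)) ∂P/∂x
u_g = −(3.0×10⁻³)/(1.39×10⁻⁴ × 1.10) = −19.7 m/s;  v_g = (−2.7×10⁻³)/(1.39×10⁻⁴ × 1.10) = −17.7 m/s
|V_g| = √(u_g² + v_g²) = 26.5 m/s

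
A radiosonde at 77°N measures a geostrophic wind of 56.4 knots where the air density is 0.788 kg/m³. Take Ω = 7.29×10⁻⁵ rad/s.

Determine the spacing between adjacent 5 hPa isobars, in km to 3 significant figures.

154 km

Coriolis parameter at 77°N:
f = 2Ω sin φ = 2 × 7.29×10⁻⁵ × sin 77° = 1.42×10⁻⁴ s⁻¹
Wind speed in SI: 56.4 knots = 29.0 m/s
Geostrophic balance rearranged: |∂P/∂n| = f ρ V_g
|∂P/∂n| = 1.42×10⁻⁴ × 0.788 × 29.0 = 3.25×10⁻³ Pa/m
Isobar spacing: Δn = ΔP/|∂P/∂n| = 500 Pa / 3.25×10⁻³ Pa/m = 153938 m ≈ 154 km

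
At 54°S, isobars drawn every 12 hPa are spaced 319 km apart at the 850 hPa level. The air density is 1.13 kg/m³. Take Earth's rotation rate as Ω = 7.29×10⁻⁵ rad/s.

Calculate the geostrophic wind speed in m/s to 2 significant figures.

28 m/s

Coriolis parameter at 54°S:
f = 2Ω sin φ = 2 × 7.29×10⁻⁵ × sin 54° = 1.18×10⁻⁴ s⁻¹
Pressure gradient: |∂P/∂n| = 1200 Pa / 319000 m = 3.76×10⁻³ Pa/m
Geostrophic balance (pressure-gradient force = Coriolis force):
V_g = (1/(fρ)) |∂P/∂n| = 3.76×10⁻³ / (1.18×10⁻⁴ × 1.13) = 28.2 m/s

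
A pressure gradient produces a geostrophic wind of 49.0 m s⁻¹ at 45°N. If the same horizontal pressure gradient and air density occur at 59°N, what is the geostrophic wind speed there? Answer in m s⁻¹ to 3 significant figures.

With the same pressure gradient and density, V_g ∝ 1/f ∝ 1/sin φ.
V₂ = V₁ · sin φ₁ / sin φ₂ = 49.0 × sin 45° / sin 59°
V₂ = 49.0 × 0.7071/0.8572 = 40.4 m s⁻¹

40.4 m s⁻¹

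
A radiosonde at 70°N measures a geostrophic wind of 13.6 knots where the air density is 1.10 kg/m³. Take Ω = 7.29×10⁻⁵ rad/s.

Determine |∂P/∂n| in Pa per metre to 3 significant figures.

Coriolis parameter at 70°N:
f = 2Ω sin φ = 2 × 7.29×10⁻⁵ × sin 70° = 1.37×10⁻⁴ s⁻¹
Wind speed in SI: 13.6 knots = 7.00 m/s
Geostrophic balance rearranged: |∂P/∂n| = f ρ V_g
|∂P/∂n| = 1.37×10⁻⁴ × 1.10 × 7.00 = 1.05×10⁻³ Pa/m

1.05×10⁻³ Pa/m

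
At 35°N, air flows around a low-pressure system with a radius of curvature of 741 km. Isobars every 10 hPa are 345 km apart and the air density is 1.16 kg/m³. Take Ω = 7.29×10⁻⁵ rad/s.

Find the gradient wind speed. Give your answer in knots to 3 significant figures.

42.8 knots

Coriolis parameter at 35°N:
f = 2Ω sin φ = 2 × 7.29×10⁻⁵ × sin 35° = 8.36×10⁻⁵ s⁻¹
Pressure gradient: |∂P/∂n| = 1000 Pa / 345000 m = 2.90×10⁻³ Pa/m
Geostrophic speed: V_g = |∂P/∂n|/(fρ) = 2.90×10⁻³/(8.36×10⁻⁵ × 1.16) = 29.9 m/s
Around a low, centrifugal force acts outward with Coriolis, so pressure-gradient force balances both:
(1/ρ)|∂P/∂n| = fV + V²/R  →  V² + fR·V − fR·V_g = 0
With fR = 8.36×10⁻⁵ × 741×10³ m = 62.0 m/s:
V = [−fR + √((fR)² + 4 fR V_g)]/2 = [−62.0 + √(62.0² + 4×62.0×29.9)]/2 = 22 m/s
Subgeostrophic (V < V_g = 29.9 m/s), as expected around a low.
Converting: 22 m/s × 1.944 = 42.8 knots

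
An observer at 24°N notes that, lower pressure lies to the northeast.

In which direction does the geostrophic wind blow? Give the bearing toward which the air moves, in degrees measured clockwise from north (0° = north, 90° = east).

135°

The pressure-gradient force points toward the northeast (bearing 045°).
Geostrophic balance: in the Northern Hemisphere the Coriolis force deflects motion to the right, so the geostrophic wind blows 90° to the right of the pressure-gradient force (low pressure on the left).
Rotating 045° by 90° clockwise gives 135° — the wind blows toward the southeast.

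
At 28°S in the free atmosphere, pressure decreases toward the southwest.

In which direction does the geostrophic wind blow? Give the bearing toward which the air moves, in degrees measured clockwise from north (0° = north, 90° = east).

The pressure-gradient force points toward the southwest (bearing 225°).
Geostrophic balance: in the Southern Hemisphere the Coriolis force deflects motion to the left, so the geostrophic wind blows 90° to the left of the pressure-gradient force (low pressure on the right).
Rotating 225° by 90° counterclockwise gives 135° — the wind blows toward the southeast.

135°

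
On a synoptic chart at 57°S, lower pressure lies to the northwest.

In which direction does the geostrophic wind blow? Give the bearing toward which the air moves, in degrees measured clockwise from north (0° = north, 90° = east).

225°

The pressure-gradient force points toward the northwest (bearing 315°).
Geostrophic balance: in the Southern Hemisphere the Coriolis force deflects motion to the left, so the geostrophic wind blows 90° to the left of the pressure-gradient force (low pressure on the right).
Rotating 315° by 90° counterclockwise gives 225° — the wind blows toward the southwest.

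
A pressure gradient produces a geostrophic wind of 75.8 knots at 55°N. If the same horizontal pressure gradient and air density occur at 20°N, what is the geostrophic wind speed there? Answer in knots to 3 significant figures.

With the same pressure gradient and density, V_g ∝ 1/f ∝ 1/sin φ.
V₂ = V₁ · sin φ₁ / sin φ₂ = 75.8 × sin 55° / sin 20°
V₂ = 75.8 × 0.8192/0.3420 = 182 knots

182 knots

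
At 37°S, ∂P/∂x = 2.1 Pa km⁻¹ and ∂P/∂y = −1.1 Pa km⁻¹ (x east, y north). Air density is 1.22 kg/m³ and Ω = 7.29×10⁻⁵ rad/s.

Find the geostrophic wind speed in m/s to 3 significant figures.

22.1 m/s

Coriolis parameter at 37°S:
f = 2Ω sin φ = 2 × 7.29×10⁻⁵ × sin 37° = 8.77×10⁻⁵ s⁻¹
In the Southern Hemisphere f is negative: f = −8.77×10⁻⁵ s⁻¹.
Component geostrophic relations (x east, y north):
u_g = −(1/(fρ)) ∂P/∂y,  v_g = (1/(fρ)) ∂P/∂x
u_g = −(−1.1×10⁻³)/(−8.77×10⁻⁵ × 1.22) = −10.3 m/s;  v_g = (2.1×10⁻³)/(−8.77×10⁻⁵ × 1.22) = −19.6 m/s
|V_g| = √(u_g² + v_g²) = 22.1 m/s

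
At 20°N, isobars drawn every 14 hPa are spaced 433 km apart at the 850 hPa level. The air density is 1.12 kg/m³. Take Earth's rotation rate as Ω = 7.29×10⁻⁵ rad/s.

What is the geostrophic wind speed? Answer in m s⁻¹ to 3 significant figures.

Coriolis parameter at 20°N:
f = 2Ω sin φ = 2 × 7.29×10⁻⁵ × sin 20° = 4.99×10⁻⁵ s⁻¹
Pressure gradient: |∂P/∂n| = 1400 Pa / 433000 m = 3.23×10⁻³ Pa/m
Geostrophic balance (pressure-gradient force = Coriolis force):
V_g = (1/(fρ)) |∂P/∂n| = 3.23×10⁻³ / (4.99×10⁻⁵ × 1.12) = 57.9 m/s

57.9 m s⁻¹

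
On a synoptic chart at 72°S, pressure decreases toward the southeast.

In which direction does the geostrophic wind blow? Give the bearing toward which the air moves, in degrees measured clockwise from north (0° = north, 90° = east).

The pressure-gradient force points toward the southeast (bearing 135°).
Geostrophic balance: in the Southern Hemisphere the Coriolis force deflects motion to the left, so the geostrophic wind blows 90° to the left of the pressure-gradient force (low pressure on the right).
Rotating 135° by 90° counterclockwise gives 045° — the wind blows toward the northeast.

045°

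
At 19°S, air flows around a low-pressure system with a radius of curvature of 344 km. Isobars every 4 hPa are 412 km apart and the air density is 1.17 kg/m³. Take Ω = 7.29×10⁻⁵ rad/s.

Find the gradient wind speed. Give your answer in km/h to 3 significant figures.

Coriolis parameter at 19°S:
f = 2Ω sin φ = 2 × 7.29×10⁻⁵ × sin 19° = 4.75×10⁻⁵ s⁻¹
Pressure gradient: |∂P/∂n| = 400 Pa / 412000 m = 9.71×10⁻⁴ Pa/m
Geostrophic speed: V_g = |∂P/∂n|/(fρ) = 9.71×10⁻⁴/(4.75×10⁻⁵ × 1.17) = 17.5 m/s
Around a low, centrifugal force acts outward with Coriolis, so pressure-gradient force balances both:
(1/ρ)|∂P/∂n| = fV + V²/R  →  V² + fR·V − fR·V_g = 0
With fR = 4.75×10⁻⁵ × 344×10³ m = 16.3 m/s:
V = [−fR + √((fR)² + 4 fR V_g)]/2 = [−16.3 + √(16.3² + 4×16.3×17.5)]/2 = 10.6 m/s
Subgeostrophic (V < V_g = 17.5 m/s), as expected around a low.
Converting: 10.6 m/s × 3.6 = 38.2 km/h

38.2 km/h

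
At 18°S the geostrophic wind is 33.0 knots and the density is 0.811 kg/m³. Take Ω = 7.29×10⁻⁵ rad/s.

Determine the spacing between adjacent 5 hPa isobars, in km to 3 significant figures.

806 km

Coriolis parameter at 18°S:
f = 2Ω sin φ = 2 × 7.29×10⁻⁵ × sin 18° = 4.51×10⁻⁵ s⁻¹
Wind speed in SI: 33.0 knots = 17.0 m/s
Geostrophic balance rearranged: |∂P/∂n| = f ρ V_g
|∂P/∂n| = 4.51×10⁻⁵ × 0.811 × 17.0 = 6.20×10⁻⁴ Pa/m
Isobar spacing: Δn = ΔP/|∂P/∂n| = 500 Pa / 6.20×10⁻⁴ Pa/m = 806041 m ≈ 806 km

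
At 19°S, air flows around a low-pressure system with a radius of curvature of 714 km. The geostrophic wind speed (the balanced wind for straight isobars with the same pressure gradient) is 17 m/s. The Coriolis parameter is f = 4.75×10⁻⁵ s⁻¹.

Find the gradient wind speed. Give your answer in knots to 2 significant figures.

Around a low, centrifugal force acts outward with Coriolis, so pressure-gradient force balances both:
(1/ρ)|∂P/∂n| = fV + V²/R  →  V² + fR·V − fR·V_g = 0
With fR = 4.75×10⁻⁵ × 714×10³ m = 33.9 m/s:
V = [−fR + √((fR)² + 4 fR V_g)]/2 = [−33.9 + √(33.9² + 4×33.9×17)]/2 = 12.4 m/s
Subgeostrophic (V < V_g = 17 m/s), as expected around a low.
Converting: 12.4 m/s × 1.944 = 24 knots

24 knots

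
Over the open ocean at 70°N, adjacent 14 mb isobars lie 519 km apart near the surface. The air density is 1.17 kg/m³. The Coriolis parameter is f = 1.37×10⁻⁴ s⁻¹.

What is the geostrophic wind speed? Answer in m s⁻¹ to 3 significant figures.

16.8 m s⁻¹

Pressure gradient: |∂P/∂n| = 1400 Pa / 519000 m = 2.70×10⁻³ Pa/m
Geostrophic balance (pressure-gradient force = Coriolis force):
V_g = (1/(fρ)) |∂P/∂n| = 2.70×10⁻³ / (1.37×10⁻⁴ × 1.17) = 16.8 m/s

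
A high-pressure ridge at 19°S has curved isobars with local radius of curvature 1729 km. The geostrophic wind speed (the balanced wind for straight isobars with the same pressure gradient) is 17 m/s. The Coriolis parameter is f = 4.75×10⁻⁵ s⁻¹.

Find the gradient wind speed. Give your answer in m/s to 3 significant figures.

24.0 m/s

Around a high, pressure-gradient force acts outward with centrifugal, so Coriolis balances both:
fV = (1/ρ)|∂P/∂n| + V²/R  →  V² − fR·V + fR·V_g = 0
With fR = 4.75×10⁻⁵ × 1729×10³ m = 82.1 m/s:
V = [fR − √((fR)² − 4 fR V_g)]/2 = [82.1 − √(82.1² − 4×82.1×17)]/2 = 24 m/s
Supergeostrophic (V > V_g = 17 m/s), as expected around a high.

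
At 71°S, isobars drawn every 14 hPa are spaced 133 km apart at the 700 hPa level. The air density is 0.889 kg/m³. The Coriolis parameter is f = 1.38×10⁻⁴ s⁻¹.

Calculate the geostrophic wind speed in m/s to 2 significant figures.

Pressure gradient: |∂P/∂n| = 1400 Pa / 133000 m = 1.05×10⁻² Pa/m
Geostrophic balance (pressure-gradient force = Coriolis force):
V_g = (1/(fρ)) |∂P/∂n| = 1.05×10⁻² / (1.38×10⁻⁴ × 0.889) = 85.8 m/s

86 m/s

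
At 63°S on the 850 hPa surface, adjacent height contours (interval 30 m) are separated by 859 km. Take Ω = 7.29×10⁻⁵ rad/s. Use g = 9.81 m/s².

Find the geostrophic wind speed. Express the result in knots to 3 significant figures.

Coriolis parameter at 63°S:
f = 2Ω sin φ = 2 × 7.29×10⁻⁵ × sin 63° = 1.30×10⁻⁴ s⁻¹
Height gradient: |∂Z/∂n| = 30 m / 859000 m = 3.49×10⁻⁵
On a pressure surface, geostrophic balance gives V_g = (g/f)|∂Z/∂n|:
V_g = 9.81 × 3.49×10⁻⁵ / 1.30×10⁻⁴ = 2.64 m/s
Converting: 2.64 m/s × 1.944 = 5.13 knots

5.13 knots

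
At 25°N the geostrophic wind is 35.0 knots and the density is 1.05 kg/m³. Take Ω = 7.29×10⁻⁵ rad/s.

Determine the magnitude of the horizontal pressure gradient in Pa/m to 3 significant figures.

Coriolis parameter at 25°N:
f = 2Ω sin φ = 2 × 7.29×10⁻⁵ × sin 25° = 6.16×10⁻⁵ s⁻¹
Wind speed in SI: 35.0 knots = 18.0 m/s
Geostrophic balance rearranged: |∂P/∂n| = f ρ V_g
|∂P/∂n| = 6.16×10⁻⁵ × 1.05 × 18.0 = 1.16×10⁻³ Pa/m

1.16×10⁻³ Pa/m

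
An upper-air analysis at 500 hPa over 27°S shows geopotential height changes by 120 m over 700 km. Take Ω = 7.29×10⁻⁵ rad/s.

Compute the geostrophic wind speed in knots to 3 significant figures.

49.4 knots

Coriolis parameter at 27°S:
f = 2Ω sin φ = 2 × 7.29×10⁻⁵ × sin 27° = 6.62×10⁻⁵ s⁻¹
Height gradient: |∂Z/∂n| = 120 m / 700000 m = 1.71×10⁻⁴
On a pressure surface, geostrophic balance gives V_g = (g/f)|∂Z/∂n|:
V_g = 9.81 × 1.71×10⁻⁴ / 6.62×10⁻⁵ = 25.4 m/s
Converting: 25.4 m/s × 1.944 = 49.4 knots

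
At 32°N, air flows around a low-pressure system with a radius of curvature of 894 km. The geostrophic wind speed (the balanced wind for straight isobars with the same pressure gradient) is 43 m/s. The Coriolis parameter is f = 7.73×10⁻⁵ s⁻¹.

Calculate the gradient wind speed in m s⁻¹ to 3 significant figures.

Around a low, centrifugal force acts outward with Coriolis, so pressure-gradient force balances both:
(1/ρ)|∂P/∂n| = fV + V²/R  →  V² + fR·V − fR·V_g = 0
With fR = 7.73×10⁻⁵ × 894×10³ m = 69.1 m/s:
V = [−fR + √((fR)² + 4 fR V_g)]/2 = [−69.1 + √(69.1² + 4×69.1×43)]/2 = 30 m/s
Subgeostrophic (V < V_g = 43 m/s), as expected around a low.

30.0 m s⁻¹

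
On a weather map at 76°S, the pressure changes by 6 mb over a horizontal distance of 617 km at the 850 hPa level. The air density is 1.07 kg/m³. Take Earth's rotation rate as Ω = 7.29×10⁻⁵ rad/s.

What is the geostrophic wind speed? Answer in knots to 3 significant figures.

12.5 knots

Coriolis parameter at 76°S:
f = 2Ω sin φ = 2 × 7.29×10⁻⁵ × sin 76° = 1.41×10⁻⁴ s⁻¹
Pressure gradient: |∂P/∂n| = 600 Pa / 617000 m = 9.72×10⁻⁴ Pa/m
Geostrophic balance (pressure-gradient force = Coriolis force):
V_g = (1/(fρ)) |∂P/∂n| = 9.72×10⁻⁴ / (1.41×10⁻⁴ × 1.07) = 6.42 m/s
Converting: 6.42 m/s × 1.944 = 12.5 knots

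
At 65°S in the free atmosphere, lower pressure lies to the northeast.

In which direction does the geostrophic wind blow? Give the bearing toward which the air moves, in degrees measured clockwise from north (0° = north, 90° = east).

315°

The pressure-gradient force points toward the northeast (bearing 045°).
Geostrophic balance: in the Southern Hemisphere the Coriolis force deflects motion to the left, so the geostrophic wind blows 90° to the left of the pressure-gradient force (low pressure on the right).
Rotating 045° by 90° counterclockwise gives 315° — the wind blows toward the northwest.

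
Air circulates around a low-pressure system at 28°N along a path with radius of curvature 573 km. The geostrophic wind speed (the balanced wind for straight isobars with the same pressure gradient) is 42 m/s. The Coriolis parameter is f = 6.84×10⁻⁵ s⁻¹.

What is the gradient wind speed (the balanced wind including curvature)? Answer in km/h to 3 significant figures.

Around a low, centrifugal force acts outward with Coriolis, so pressure-gradient force balances both:
(1/ρ)|∂P/∂n| = fV + V²/R  →  V² + fR·V − fR·V_g = 0
With fR = 6.84×10⁻⁵ × 573×10³ m = 39.2 m/s:
V = [−fR + √((fR)² + 4 fR V_g)]/2 = [−39.2 + √(39.2² + 4×39.2×42)]/2 = 25.5 m/s
Subgeostrophic (V < V_g = 42 m/s), as expected around a low.
Converting: 25.5 m/s × 3.6 = 91.7 km/h

91.7 km/h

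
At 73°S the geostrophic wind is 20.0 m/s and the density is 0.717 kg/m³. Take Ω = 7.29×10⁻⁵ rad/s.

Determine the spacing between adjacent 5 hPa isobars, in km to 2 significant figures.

250 km

Coriolis parameter at 73°S:
f = 2Ω sin φ = 2 × 7.29×10⁻⁵ × sin 73° = 1.39×10⁻⁴ s⁻¹
Geostrophic balance rearranged: |∂P/∂n| = f ρ V_g
|∂P/∂n| = 1.39×10⁻⁴ × 0.717 × 20.0 = 2.00×10⁻³ Pa/m
Isobar spacing: Δn = ΔP/|∂P/∂n| = 500 Pa / 2.00×10⁻³ Pa/m = 250073 m ≈ 250 km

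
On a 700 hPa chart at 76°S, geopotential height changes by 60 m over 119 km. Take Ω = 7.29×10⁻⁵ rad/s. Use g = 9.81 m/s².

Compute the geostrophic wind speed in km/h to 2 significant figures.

130 km/h

Coriolis parameter at 76°S:
f = 2Ω sin φ = 2 × 7.29×10⁻⁵ × sin 76° = 1.41×10⁻⁴ s⁻¹
Height gradient: |∂Z/∂n| = 60 m / 119000 m = 5.04×10⁻⁴
On a pressure surface, geostrophic balance gives V_g = (g/f)|∂Z/∂n|:
V_g = 9.81 × 5.04×10⁻⁴ / 1.41×10⁻⁴ = 35.0 m/s
Converting: 35.0 m/s × 3.6 = 130 km/h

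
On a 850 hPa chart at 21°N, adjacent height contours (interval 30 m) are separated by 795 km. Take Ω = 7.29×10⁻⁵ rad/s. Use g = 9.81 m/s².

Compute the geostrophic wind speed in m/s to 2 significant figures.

Coriolis parameter at 21°N:
f = 2Ω sin φ = 2 × 7.29×10⁻⁵ × sin 21° = 5.23×10⁻⁵ s⁻¹
Height gradient: |∂Z/∂n| = 30 m / 795000 m = 3.77×10⁻⁵
On a pressure surface, geostrophic balance gives V_g = (g/f)|∂Z/∂n|:
V_g = 9.81 × 3.77×10⁻⁵ / 5.23×10⁻⁵ = 7.08 m/s

7.1 m/s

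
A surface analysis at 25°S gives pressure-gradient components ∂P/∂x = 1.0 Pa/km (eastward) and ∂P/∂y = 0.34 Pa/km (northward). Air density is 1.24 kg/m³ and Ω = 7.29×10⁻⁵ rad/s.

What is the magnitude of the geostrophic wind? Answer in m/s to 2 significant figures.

Coriolis parameter at 25°S:
f = 2Ω sin φ = 2 × 7.29×10⁻⁵ × sin 25° = 6.16×10⁻⁵ s⁻¹
In the Southern Hemisphere f is negative: f = −6.16×10⁻⁵ s⁻¹.
Component geostrophic relations (x east, y north):
u_g = −(1/(fρ)) ∂P/∂y,  v_g = (1/(fρ)) ∂P/∂x
u_g = −(0.34×10⁻³)/(−6.16×10⁻⁵ × 1.24) = 4.45 m/s;  v_g = (1.0×10⁻³)/(−6.16×10⁻⁵ × 1.24) = −13.1 m/s
|V_g| = √(u_g² + v_g²) = 13.8 m/s

14 m/s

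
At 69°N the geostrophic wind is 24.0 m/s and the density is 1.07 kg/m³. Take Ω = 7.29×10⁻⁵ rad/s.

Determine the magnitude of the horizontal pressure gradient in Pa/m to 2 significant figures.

3.5×10⁻³ Pa/m

Coriolis parameter at 69°N:
f = 2Ω sin φ = 2 × 7.29×10⁻⁵ × sin 69° = 1.36×10⁻⁴ s⁻¹
Geostrophic balance rearranged: |∂P/∂n| = f ρ V_g
|∂P/∂n| = 1.36×10⁻⁴ × 1.07 × 24.0 = 3.50×10⁻³ Pa/m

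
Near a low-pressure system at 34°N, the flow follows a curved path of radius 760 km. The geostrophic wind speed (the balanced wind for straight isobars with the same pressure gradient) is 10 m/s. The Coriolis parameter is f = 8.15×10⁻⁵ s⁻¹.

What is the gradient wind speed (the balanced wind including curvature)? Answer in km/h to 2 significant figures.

32 km/h

Around a low, centrifugal force acts outward with Coriolis, so pressure-gradient force balances both:
(1/ρ)|∂P/∂n| = fV + V²/R  →  V² + fR·V − fR·V_g = 0
With fR = 8.15×10⁻⁵ × 760×10³ m = 61.9 m/s:
V = [−fR + √((fR)² + 4 fR V_g)]/2 = [−61.9 + √(61.9² + 4×61.9×10)]/2 = 8.76 m/s
Subgeostrophic (V < V_g = 10 m/s), as expected around a low.
Converting: 8.76 m/s × 3.6 = 32 km/h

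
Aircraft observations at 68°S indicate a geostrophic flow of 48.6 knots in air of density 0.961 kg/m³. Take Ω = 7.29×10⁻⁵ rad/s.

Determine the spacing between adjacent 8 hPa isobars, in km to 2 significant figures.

Coriolis parameter at 68°S:
f = 2Ω sin φ = 2 × 7.29×10⁻⁵ × sin 68° = 1.35×10⁻⁴ s⁻¹
Wind speed in SI: 48.6 knots = 25.0 m/s
Geostrophic balance rearranged: |∂P/∂n| = f ρ V_g
|∂P/∂n| = 1.35×10⁻⁴ × 0.961 × 25.0 = 3.25×10⁻³ Pa/m
Isobar spacing: Δn = ΔP/|∂P/∂n| = 800 Pa / 3.25×10⁻³ Pa/m = 246303 m ≈ 250 km

250 km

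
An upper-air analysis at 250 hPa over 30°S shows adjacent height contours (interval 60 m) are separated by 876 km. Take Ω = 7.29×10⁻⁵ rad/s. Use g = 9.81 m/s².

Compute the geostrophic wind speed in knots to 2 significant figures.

Coriolis parameter at 30°S:
f = 2Ω sin φ = 2 × 7.29×10⁻⁵ × sin 30° = 7.29×10⁻⁵ s⁻¹
Height gradient: |∂Z/∂n| = 60 m / 876000 m = 6.85×10⁻⁵
On a pressure surface, geostrophic balance gives V_g = (g/f)|∂Z/∂n|:
V_g = 9.81 × 6.85×10⁻⁵ / 7.29×10⁻⁵ = 9.22 m/s
Converting: 9.22 m/s × 1.944 = 18 knots

18 knots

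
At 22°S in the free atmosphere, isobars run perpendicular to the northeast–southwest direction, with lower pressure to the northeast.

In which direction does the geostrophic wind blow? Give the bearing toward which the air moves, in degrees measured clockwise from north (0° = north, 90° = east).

315°

The pressure-gradient force points toward the northeast (bearing 045°).
Geostrophic balance: in the Southern Hemisphere the Coriolis force deflects motion to the left, so the geostrophic wind blows 90° to the left of the pressure-gradient force (low pressure on the right).
Rotating 045° by 90° counterclockwise gives 315° — the wind blows toward the northwest.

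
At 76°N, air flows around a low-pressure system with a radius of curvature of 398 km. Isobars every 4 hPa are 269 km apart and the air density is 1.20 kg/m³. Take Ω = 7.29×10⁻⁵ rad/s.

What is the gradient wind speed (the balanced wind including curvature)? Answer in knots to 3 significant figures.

15.0 knots

Coriolis parameter at 76°N:
f = 2Ω sin φ = 2 × 7.29×10⁻⁵ × sin 76° = 1.41×10⁻⁴ s⁻¹
Pressure gradient: |∂P/∂n| = 400 Pa / 269000 m = 1.49×10⁻³ Pa/m
Geostrophic speed: V_g = |∂P/∂n|/(fρ) = 1.49×10⁻³/(1.41×10⁻⁴ × 1.20) = 8.76 m/s
Around a low, centrifugal force acts outward with Coriolis, so pressure-gradient force balances both:
(1/ρ)|∂P/∂n| = fV + V²/R  →  V² + fR·V − fR·V_g = 0
With fR = 1.41×10⁻⁴ × 398×10³ m = 56.3 m/s:
V = [−fR + √((fR)² + 4 fR V_g)]/2 = [−56.3 + √(56.3² + 4×56.3×8.76)]/2 = 7.7 m/s
Subgeostrophic (V < V_g = 8.76 m/s), as expected around a low.
Converting: 7.7 m/s × 1.944 = 15.0 knots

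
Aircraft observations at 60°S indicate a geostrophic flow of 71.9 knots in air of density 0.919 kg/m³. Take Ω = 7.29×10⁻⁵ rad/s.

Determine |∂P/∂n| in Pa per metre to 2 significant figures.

Coriolis parameter at 60°S:
f = 2Ω sin φ = 2 × 7.29×10⁻⁵ × sin 60° = 1.26×10⁻⁴ s⁻¹
Wind speed in SI: 71.9 knots = 37.0 m/s
Geostrophic balance rearranged: |∂P/∂n| = f ρ V_g
|∂P/∂n| = 1.26×10⁻⁴ × 0.919 × 37.0 = 4.29×10⁻³ Pa/m

4.3×10⁻³ Pa/m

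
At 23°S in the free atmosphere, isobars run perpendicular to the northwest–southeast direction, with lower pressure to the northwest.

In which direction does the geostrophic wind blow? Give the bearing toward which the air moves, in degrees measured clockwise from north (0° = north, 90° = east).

225°

The pressure-gradient force points toward the northwest (bearing 315°).
Geostrophic balance: in the Southern Hemisphere the Coriolis force deflects motion to the left, so the geostrophic wind blows 90° to the left of the pressure-gradient force (low pressure on the right).
Rotating 315° by 90° counterclockwise gives 225° — the wind blows toward the southwest.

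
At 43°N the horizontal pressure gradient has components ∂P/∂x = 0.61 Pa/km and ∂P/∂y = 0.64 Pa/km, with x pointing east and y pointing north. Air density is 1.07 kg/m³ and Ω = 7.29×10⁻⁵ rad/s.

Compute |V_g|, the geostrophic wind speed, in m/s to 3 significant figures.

8.31 m/s

Coriolis parameter at 43°N:
f = 2Ω sin φ = 2 × 7.29×10⁻⁵ × sin 43° = 9.94×10⁻⁵ s⁻¹
Component geostrophic relations (x east, y north):
u_g = −(1/(fρ)) ∂P/∂y,  v_g = (1/(fρ)) ∂P/∂x
u_g = −(0.64×10⁻³)/(9.94×10⁻⁵ × 1.07) = −6.02 m/s;  v_g = (0.61×10⁻³)/(9.94×10⁻⁵ × 1.07) = 5.73 m/s
|V_g| = √(u_g² + v_g²) = 8.31 m/s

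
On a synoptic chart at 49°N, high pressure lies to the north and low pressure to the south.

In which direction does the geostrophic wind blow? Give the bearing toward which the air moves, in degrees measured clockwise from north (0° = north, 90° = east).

270°

The pressure-gradient force points toward the south (bearing 180°).
Geostrophic balance: in the Northern Hemisphere the Coriolis force deflects motion to the right, so the geostrophic wind blows 90° to the right of the pressure-gradient force (low pressure on the left).
Rotating 180° by 90° clockwise gives 270° — the wind blows toward the west.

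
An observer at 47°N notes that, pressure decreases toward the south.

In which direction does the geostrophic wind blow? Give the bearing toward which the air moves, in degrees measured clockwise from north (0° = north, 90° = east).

The pressure-gradient force points toward the south (bearing 180°).
Geostrophic balance: in the Northern Hemisphere the Coriolis force deflects motion to the right, so the geostrophic wind blows 90° to the right of the pressure-gradient force (low pressure on the left).
Rotating 180° by 90° clockwise gives 270° — the wind blows toward the west.

270°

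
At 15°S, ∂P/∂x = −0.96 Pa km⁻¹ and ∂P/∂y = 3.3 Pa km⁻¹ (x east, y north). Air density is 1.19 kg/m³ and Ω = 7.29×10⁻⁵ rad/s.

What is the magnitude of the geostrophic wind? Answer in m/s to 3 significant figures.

76.5 m/s

Coriolis parameter at 15°S:
f = 2Ω sin φ = 2 × 7.29×10⁻⁵ × sin 15° = 3.77×10⁻⁵ s⁻¹
In the Southern Hemisphere f is negative: f = −3.77×10⁻⁵ s⁻¹.
Component geostrophic relations (x east, y north):
u_g = −(1/(fρ)) ∂P/∂y,  v_g = (1/(fρ)) ∂P/∂x
u_g = −(3.3×10⁻³)/(−3.77×10⁻⁵ × 1.19) = 73.5 m/s;  v_g = (−0.96×10⁻³)/(−3.77×10⁻⁵ × 1.19) = 21.4 m/s
|V_g| = √(u_g² + v_g²) = 76.5 m/s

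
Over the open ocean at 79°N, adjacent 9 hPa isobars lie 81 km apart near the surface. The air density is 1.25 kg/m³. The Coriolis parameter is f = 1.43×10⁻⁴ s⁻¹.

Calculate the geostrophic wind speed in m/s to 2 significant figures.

62 m/s

Pressure gradient: |∂P/∂n| = 900 Pa / 81000 m = 1.11×10⁻² Pa/m
Geostrophic balance (pressure-gradient force = Coriolis force):
V_g = (1/(fρ)) |∂P/∂n| = 1.11×10⁻² / (1.43×10⁻⁴ × 1.25) = 62.2 m/s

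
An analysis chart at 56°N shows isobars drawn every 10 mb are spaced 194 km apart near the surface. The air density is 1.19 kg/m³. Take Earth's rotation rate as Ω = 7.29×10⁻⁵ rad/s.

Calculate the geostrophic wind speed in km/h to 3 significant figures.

Coriolis parameter at 56°N:
f = 2Ω sin φ = 2 × 7.29×10⁻⁵ × sin 56° = 1.21×10⁻⁴ s⁻¹
Pressure gradient: |∂P/∂n| = 1000 Pa / 194000 m = 5.15×10⁻³ Pa/m
Geostrophic balance (pressure-gradient force = Coriolis force):
V_g = (1/(fρ)) |∂P/∂n| = 5.15×10⁻³ / (1.21×10⁻⁴ × 1.19) = 35.8 m/s
Converting: 35.8 m/s × 3.6 = 129 km/h

129 km/h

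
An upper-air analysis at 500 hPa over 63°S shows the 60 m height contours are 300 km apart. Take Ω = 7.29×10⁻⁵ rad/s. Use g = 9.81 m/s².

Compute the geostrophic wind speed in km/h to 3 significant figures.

54.4 km/h

Coriolis parameter at 63°S:
f = 2Ω sin φ = 2 × 7.29×10⁻⁵ × sin 63° = 1.30×10⁻⁴ s⁻¹
Height gradient: |∂Z/∂n| = 60 m / 300000 m = 2.00×10⁻⁴
On a pressure surface, geostrophic balance gives V_g = (g/f)|∂Z/∂n|:
V_g = 9.81 × 2.00×10⁻⁴ / 1.30×10⁻⁴ = 15.1 m/s
Converting: 15.1 m/s × 3.6 = 54.4 km/h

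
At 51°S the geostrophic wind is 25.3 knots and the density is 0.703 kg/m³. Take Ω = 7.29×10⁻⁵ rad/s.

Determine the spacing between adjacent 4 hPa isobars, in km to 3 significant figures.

Coriolis parameter at 51°S:
f = 2Ω sin φ = 2 × 7.29×10⁻⁵ × sin 51° = 1.13×10⁻⁴ s⁻¹
Wind speed in SI: 25.3 knots = 13.0 m/s
Geostrophic balance rearranged: |∂P/∂n| = f ρ V_g
|∂P/∂n| = 1.13×10⁻⁴ × 0.703 × 13.0 = 1.04×10⁻³ Pa/m
Isobar spacing: Δn = ΔP/|∂P/∂n| = 400 Pa / 1.04×10⁻³ Pa/m = 385821 m ≈ 386 km

386 km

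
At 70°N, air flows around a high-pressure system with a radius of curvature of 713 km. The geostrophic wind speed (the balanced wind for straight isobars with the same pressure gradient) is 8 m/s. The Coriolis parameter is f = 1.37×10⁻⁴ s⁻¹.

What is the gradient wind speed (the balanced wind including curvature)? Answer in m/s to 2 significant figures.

8.8 m/s

Around a high, pressure-gradient force acts outward with centrifugal, so Coriolis balances both:
fV = (1/ρ)|∂P/∂n| + V²/R  →  V² − fR·V + fR·V_g = 0
With fR = 1.37×10⁻⁴ × 713×10³ m = 97.7 m/s:
V = [fR − √((fR)² − 4 fR V_g)]/2 = [97.7 − √(97.7² − 4×97.7×8)]/2 = 8.79 m/s
Supergeostrophic (V > V_g = 8 m/s), as expected around a high.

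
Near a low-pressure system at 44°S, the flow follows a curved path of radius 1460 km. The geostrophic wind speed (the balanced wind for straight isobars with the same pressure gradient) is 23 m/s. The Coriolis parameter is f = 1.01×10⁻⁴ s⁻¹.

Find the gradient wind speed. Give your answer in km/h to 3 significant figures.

Around a low, centrifugal force acts outward with Coriolis, so pressure-gradient force balances both:
(1/ρ)|∂P/∂n| = fV + V²/R  →  V² + fR·V − fR·V_g = 0
With fR = 1.01×10⁻⁴ × 1460×10³ m = 147 m/s:
V = [−fR + √((fR)² + 4 fR V_g)]/2 = [−147 + √(147² + 4×147×23)]/2 = 20.2 m/s
Subgeostrophic (V < V_g = 23 m/s), as expected around a low.
Converting: 20.2 m/s × 3.6 = 72.8 km/h

72.8 km/h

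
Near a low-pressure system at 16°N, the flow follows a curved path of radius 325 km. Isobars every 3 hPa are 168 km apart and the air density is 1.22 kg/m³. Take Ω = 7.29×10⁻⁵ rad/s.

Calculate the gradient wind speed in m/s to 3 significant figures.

Coriolis parameter at 16°N:
f = 2Ω sin φ = 2 × 7.29×10⁻⁵ × sin 16° = 4.02×10⁻⁵ s⁻¹
Pressure gradient: |∂P/∂n| = 300 Pa / 168000 m = 1.79×10⁻³ Pa/m
Geostrophic speed: V_g = |∂P/∂n|/(fρ) = 1.79×10⁻³/(4.02×10⁻⁵ × 1.22) = 36.4 m/s
Around a low, centrifugal force acts outward with Coriolis, so pressure-gradient force balances both:
(1/ρ)|∂P/∂n| = fV + V²/R  →  V² + fR·V − fR·V_g = 0
With fR = 4.02×10⁻⁵ × 325×10³ m = 13.1 m/s:
V = [−fR + √((fR)² + 4 fR V_g)]/2 = [−13.1 + √(13.1² + 4×13.1×36.4)]/2 = 16.2 m/s
Subgeostrophic (V < V_g = 36.4 m/s), as expected around a low.

16.2 m/s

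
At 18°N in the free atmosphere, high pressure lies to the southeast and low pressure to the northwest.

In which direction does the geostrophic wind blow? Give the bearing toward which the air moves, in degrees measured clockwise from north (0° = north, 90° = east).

The pressure-gradient force points toward the northwest (bearing 315°).
Geostrophic balance: in the Northern Hemisphere the Coriolis force deflects motion to the right, so the geostrophic wind blows 90° to the right of the pressure-gradient force (low pressure on the left).
Rotating 315° by 90° clockwise gives 045° — the wind blows toward the northeast.

045°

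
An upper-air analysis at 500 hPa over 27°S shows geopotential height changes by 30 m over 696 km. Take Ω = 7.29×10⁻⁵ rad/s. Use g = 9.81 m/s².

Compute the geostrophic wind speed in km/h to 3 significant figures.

Coriolis parameter at 27°S:
f = 2Ω sin φ = 2 × 7.29×10⁻⁵ × sin 27° = 6.62×10⁻⁵ s⁻¹
Height gradient: |∂Z/∂n| = 30 m / 696000 m = 4.31×10⁻⁵
On a pressure surface, geostrophic balance gives V_g = (g/f)|∂Z/∂n|:
V_g = 9.81 × 4.31×10⁻⁵ / 6.62×10⁻⁵ = 6.39 m/s
Converting: 6.39 m/s × 3.6 = 23.0 km/h

23.0 km/h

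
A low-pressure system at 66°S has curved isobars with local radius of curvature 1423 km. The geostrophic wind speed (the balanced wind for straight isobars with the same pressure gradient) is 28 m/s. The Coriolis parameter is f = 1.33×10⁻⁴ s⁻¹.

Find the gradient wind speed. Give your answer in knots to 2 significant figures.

48 knots

Around a low, centrifugal force acts outward with Coriolis, so pressure-gradient force balances both:
(1/ρ)|∂P/∂n| = fV + V²/R  →  V² + fR·V − fR·V_g = 0
With fR = 1.33×10⁻⁴ × 1423×10³ m = 189 m/s:
V = [−fR + √((fR)² + 4 fR V_g)]/2 = [−189 + √(189² + 4×189×28)]/2 = 24.8 m/s
Subgeostrophic (V < V_g = 28 m/s), as expected around a low.
Converting: 24.8 m/s × 1.944 = 48 knots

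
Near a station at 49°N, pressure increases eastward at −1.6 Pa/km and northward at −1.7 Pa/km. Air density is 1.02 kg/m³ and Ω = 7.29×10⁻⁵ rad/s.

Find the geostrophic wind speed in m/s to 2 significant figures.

Coriolis parameter at 49°N:
f = 2Ω sin φ = 2 × 7.29×10⁻⁵ × sin 49° = 1.10×10⁻⁴ s⁻¹
Component geostrophic relations (x east, y north):
u_g = −(1/(fρ)) ∂P/∂y,  v_g = (1/(fρ)) ∂P/∂x
u_g = −(−1.7×10⁻³)/(1.10×10⁻⁴ × 1.02) = 15.1 m/s;  v_g = (−1.6×10⁻³)/(1.10×10⁻⁴ × 1.02) = −14.3 m/s
|V_g| = √(u_g² + v_g²) = 20.8 m/s

21 m/s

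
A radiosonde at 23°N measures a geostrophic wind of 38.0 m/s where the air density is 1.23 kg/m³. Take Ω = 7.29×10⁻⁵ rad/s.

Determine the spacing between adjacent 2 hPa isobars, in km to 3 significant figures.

Coriolis parameter at 23°N:
f = 2Ω sin φ = 2 × 7.29×10⁻⁵ × sin 23° = 5.70×10⁻⁵ s⁻¹
Geostrophic balance rearranged: |∂P/∂n| = f ρ V_g
|∂P/∂n| = 5.70×10⁻⁵ × 1.23 × 38.0 = 2.66×10⁻³ Pa/m
Isobar spacing: Δn = ΔP/|∂P/∂n| = 200 Pa / 2.66×10⁻³ Pa/m = 75111 m ≈ 75.1 km

75.1 km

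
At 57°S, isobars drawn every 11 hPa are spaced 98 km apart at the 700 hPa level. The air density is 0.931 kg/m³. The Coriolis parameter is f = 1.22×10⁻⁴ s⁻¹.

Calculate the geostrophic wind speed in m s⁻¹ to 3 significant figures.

Pressure gradient: |∂P/∂n| = 1100 Pa / 98000 m = 1.12×10⁻² Pa/m
Geostrophic balance (pressure-gradient force = Coriolis force):
V_g = (1/(fρ)) |∂P/∂n| = 1.12×10⁻² / (1.22×10⁻⁴ × 0.931) = 98.8 m/s

98.8 m s⁻¹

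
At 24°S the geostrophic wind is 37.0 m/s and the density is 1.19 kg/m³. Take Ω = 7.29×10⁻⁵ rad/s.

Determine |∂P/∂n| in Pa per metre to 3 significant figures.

2.61×10⁻³ Pa/m

Coriolis parameter at 24°S:
f = 2Ω sin φ = 2 × 7.29×10⁻⁵ × sin 24° = 5.93×10⁻⁵ s⁻¹
Geostrophic balance rearranged: |∂P/∂n| = f ρ V_g
|∂P/∂n| = 5.93×10⁻⁵ × 1.19 × 37.0 = 2.61×10⁻³ Pa/m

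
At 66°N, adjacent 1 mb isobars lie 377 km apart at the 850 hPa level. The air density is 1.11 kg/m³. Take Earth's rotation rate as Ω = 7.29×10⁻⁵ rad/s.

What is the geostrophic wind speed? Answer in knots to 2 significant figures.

Coriolis parameter at 66°N:
f = 2Ω sin φ = 2 × 7.29×10⁻⁵ × sin 66° = 1.33×10⁻⁴ s⁻¹
Pressure gradient: |∂P/∂n| = 100 Pa / 377000 m = 2.65×10⁻⁴ Pa/m
Geostrophic balance (pressure-gradient force = Coriolis force):
V_g = (1/(fρ)) |∂P/∂n| = 2.65×10⁻⁴ / (1.33×10⁻⁴ × 1.11) = 1.79 m/s
Converting: 1.79 m/s × 1.944 = 3.5 knots

3.5 knots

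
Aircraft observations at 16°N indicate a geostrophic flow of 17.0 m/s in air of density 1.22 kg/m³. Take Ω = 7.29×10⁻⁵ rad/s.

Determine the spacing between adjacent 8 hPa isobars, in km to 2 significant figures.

Coriolis parameter at 16°N:
f = 2Ω sin φ = 2 × 7.29×10⁻⁵ × sin 16° = 4.02×10⁻⁵ s⁻¹
Geostrophic balance rearranged: |∂P/∂n| = f ρ V_g
|∂P/∂n| = 4.02×10⁻⁵ × 1.22 × 17.0 = 8.33×10⁻⁴ Pa/m
Isobar spacing: Δn = ΔP/|∂P/∂n| = 800 Pa / 8.33×10⁻⁴ Pa/m = 959811 m ≈ 960 km

960 km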